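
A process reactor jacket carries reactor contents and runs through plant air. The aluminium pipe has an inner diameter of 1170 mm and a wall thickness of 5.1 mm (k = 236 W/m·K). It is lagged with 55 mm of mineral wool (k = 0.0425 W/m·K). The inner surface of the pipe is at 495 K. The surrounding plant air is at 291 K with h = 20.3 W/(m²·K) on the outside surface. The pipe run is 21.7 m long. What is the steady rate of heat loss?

Q ≈ 12800 W

Radial resistances (cylindrical: R_cond = ln(r_o/r_i)/(2πkL), R_conv = 1/(h·2πrL)):
R_aluminium pipe wall = ln(590.1/585)/(2π×236×21.7) = 2.698×10^-7 K/W
R_mineral wool = ln(645.1/590.1)/(2π×0.0425×21.7) = 0.01538 K/W
R_outer film = 1/(h_o·2πr_oL) = 1/(20.3×2π×0.6451×21.7) = 5.601×10^-4 K/W
R_total = 0.01594 K/W
Q = ΔT/R_total = 204/0.01594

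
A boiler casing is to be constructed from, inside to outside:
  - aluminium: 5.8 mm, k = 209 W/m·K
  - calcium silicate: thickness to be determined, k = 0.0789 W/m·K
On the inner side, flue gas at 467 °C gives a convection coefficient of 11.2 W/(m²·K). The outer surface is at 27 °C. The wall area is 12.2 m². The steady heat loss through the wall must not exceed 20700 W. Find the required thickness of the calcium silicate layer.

L ≈ 13.4 mm

Treating each layer as a thermal resistance in series:
R_inner film = 1/(h_i·A) = 1/(11.2×12.2) = 0.007319 K/W
R_aluminium = L/(kA) = 0.0058/(209×12.2) = 2.275×10^-6 K/W
Sum of the known resistances R_other = 0.007321 K/W
Required total resistance R_tot = ΔT/Q_allow = 440/20700 = 0.02126 K/W
R_calcium silicate = R_tot − R_other = 0.01394 K/W
L = R·k·A = 0.01394×0.0789×12.2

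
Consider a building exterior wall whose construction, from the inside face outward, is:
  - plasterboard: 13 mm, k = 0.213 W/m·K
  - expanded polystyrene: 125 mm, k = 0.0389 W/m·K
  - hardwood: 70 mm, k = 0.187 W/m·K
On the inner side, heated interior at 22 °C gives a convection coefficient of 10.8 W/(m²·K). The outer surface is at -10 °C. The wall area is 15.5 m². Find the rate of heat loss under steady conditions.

Q ≈ 133 W

Using the resistance-network approach (series):
R_inner film = 1/(h_i·A) = 1/(10.8×15.5) = 0.005974 K/W
R_plasterboard = L/(kA) = 0.013/(0.213×15.5) = 0.003938 K/W
R_expanded polystyrene = L/(kA) = 0.125/(0.0389×15.5) = 0.2073 K/W
R_hardwood = L/(kA) = 0.07/(0.187×15.5) = 0.02415 K/W
R_total = 0.2414 K/W
Q = ΔT / R_total = 32 / 0.2414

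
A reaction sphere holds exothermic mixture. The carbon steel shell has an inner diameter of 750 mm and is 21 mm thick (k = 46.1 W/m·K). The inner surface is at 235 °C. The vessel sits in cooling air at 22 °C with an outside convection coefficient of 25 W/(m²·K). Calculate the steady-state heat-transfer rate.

Each spherical layer contributes R = (1/r_i − 1/r_o)/(4πk):
R_carbon steel shell = (1/0.375 − 1/0.396)/(4π×46.1) = 2.441×10^-4 K/W
R_outer film = 1/(h·4πr_o²) = 1/(25×4π×0.396²) = 0.0203 K/W
R_total = 0.02054 K/W
Q = ΔT/R_total = 213/0.02054

Q ≈ 10400 W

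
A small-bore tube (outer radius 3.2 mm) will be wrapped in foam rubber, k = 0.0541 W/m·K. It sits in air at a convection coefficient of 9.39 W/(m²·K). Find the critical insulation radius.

r_cr ≈ 5.76 mm

For a cylinder r_cr = k/h = 0.0541/9.39
r_cr = 5.76 mm; since the bare radius (3.2 mm) is below r_cr, adding a thin layer of insulation will *increase* heat loss.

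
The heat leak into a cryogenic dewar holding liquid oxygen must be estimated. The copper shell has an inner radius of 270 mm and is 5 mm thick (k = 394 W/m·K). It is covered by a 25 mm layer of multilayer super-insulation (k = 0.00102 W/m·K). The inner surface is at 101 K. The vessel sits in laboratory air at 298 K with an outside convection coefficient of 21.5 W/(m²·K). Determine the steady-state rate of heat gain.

Q ≈ 8.32 W

Spherical conduction: R = (1/r_in − 1/r_out)/(4πk) per layer; series-sum.
R_copper shell = (1/0.27 − 1/0.275)/(4π×394) = 1.36×10^-5 K/W
R_multilayer super-insulation = (1/0.275 − 1/0.3)/(4π×0.00102) = 23.64 K/W
R_outer film = 1/(h·4πr_o²) = 1/(21.5×4π×0.3²) = 0.04113 K/W
R_total = 23.68 K/W
Q = ΔT/R_total = 197/23.68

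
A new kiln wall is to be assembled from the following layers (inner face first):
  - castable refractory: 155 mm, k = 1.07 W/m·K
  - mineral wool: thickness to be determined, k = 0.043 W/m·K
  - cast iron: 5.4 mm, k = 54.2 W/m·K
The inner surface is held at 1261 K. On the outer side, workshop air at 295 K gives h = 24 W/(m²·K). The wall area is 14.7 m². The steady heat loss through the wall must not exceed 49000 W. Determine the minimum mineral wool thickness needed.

Using the resistance-network approach (series):
R_castable refractory = L/(kA) = 0.155/(1.07×14.7) = 0.009854 K/W
R_cast iron = L/(kA) = 0.0054/(54.2×14.7) = 6.778×10^-6 K/W
R_outer film = 1/(h_o·A) = 1/(24×14.7) = 0.002834 K/W
Sum of the known resistances R_other = 0.0127 K/W
Required total resistance R_tot = ΔT/Q_allow = 966/49000 = 0.01971 K/W
R_mineral wool = R_tot − R_other = 0.007019 K/W
L = R·k·A = 0.007019×0.043×14.7

L ≈ 4.44 mm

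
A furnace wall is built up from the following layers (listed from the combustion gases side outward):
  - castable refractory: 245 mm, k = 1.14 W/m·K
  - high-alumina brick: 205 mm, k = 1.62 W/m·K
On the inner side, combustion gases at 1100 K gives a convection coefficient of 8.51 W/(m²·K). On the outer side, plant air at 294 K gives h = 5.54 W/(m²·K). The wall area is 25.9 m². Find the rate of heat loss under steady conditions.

Model the wall as resistances in series:
R_inner film = 1/(h_i·A) = 1/(8.51×25.9) = 0.004537 K/W
R_castable refractory = L/(kA) = 0.245/(1.14×25.9) = 0.008298 K/W
R_high-alumina brick = L/(kA) = 0.205/(1.62×25.9) = 0.004886 K/W
R_outer film = 1/(h_o·A) = 1/(5.54×25.9) = 0.006969 K/W
R_total = 0.02469 K/W
Q = ΔT / R_total = 806 / 0.02469

Q ≈ 32600 W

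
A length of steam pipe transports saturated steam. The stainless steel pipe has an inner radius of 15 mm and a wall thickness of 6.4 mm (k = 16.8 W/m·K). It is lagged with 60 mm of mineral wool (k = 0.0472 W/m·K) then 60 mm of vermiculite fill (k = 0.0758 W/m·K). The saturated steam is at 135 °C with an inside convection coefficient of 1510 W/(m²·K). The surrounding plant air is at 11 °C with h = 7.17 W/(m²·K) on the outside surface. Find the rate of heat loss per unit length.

Radial resistances (cylindrical: R_cond = ln(r_o/r_i)/(2πkL), R_conv = 1/(h·2πrL)):
R_inner film = 1/(h_i·2πr₁L) = 1/(1510×2π×0.015×1) = 0.007027 K/W
R_stainless steel pipe wall = ln(21.4/15)/(2π×16.8×1) = 0.003366 K/W
R_mineral wool = ln(81.4/21.4)/(2π×0.0472×1) = 4.505 K/W
R_vermiculite fill = ln(141.4/81.4)/(2π×0.0758×1) = 1.159 K/W
R_outer film = 1/(h_o·2πr_oL) = 1/(7.17×2π×0.1414×1) = 0.157 K/W
R_total = 5.832 K/W
Q = ΔT/R_total = 124/5.832

q′ ≈ 21.3 W/m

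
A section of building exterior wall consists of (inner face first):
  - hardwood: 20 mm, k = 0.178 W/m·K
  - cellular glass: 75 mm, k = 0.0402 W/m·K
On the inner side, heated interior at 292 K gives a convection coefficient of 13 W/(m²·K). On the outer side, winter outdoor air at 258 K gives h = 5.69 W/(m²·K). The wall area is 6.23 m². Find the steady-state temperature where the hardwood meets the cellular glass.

T ≈ 289 K

Model the wall as resistances in series:
R_inner film = 1/(h_i·A) = 1/(13×6.23) = 0.01235 K/W
R_hardwood = L/(kA) = 0.02/(0.178×6.23) = 0.01804 K/W
R_cellular glass = L/(kA) = 0.075/(0.0402×6.23) = 0.2995 K/W
R_outer film = 1/(h_o·A) = 1/(5.69×6.23) = 0.02821 K/W
R_total = 0.3581 K/W;  Q = ΔT/R_total = 34/0.3581 = 94.96 W
T_interface = T_inner − Q·ΣR(inner→interface) = 292 − 95×0.03038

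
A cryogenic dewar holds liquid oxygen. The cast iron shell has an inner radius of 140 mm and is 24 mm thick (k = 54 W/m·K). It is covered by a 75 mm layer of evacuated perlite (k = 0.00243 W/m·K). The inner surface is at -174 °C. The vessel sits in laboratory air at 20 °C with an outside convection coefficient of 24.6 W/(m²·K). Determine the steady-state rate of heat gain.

Radial (spherical) resistances in series:
R_cast iron shell = (1/0.14 − 1/0.164)/(4π×54) = 0.00154 K/W
R_evacuated perlite = (1/0.164 − 1/0.239)/(4π×0.00243) = 62.66 K/W
R_outer film = 1/(h·4πr_o²) = 1/(24.6×4π×0.239²) = 0.05663 K/W
R_total = 62.72 K/W
Q = ΔT/R_total = 194/62.72

Q ≈ 3.09 W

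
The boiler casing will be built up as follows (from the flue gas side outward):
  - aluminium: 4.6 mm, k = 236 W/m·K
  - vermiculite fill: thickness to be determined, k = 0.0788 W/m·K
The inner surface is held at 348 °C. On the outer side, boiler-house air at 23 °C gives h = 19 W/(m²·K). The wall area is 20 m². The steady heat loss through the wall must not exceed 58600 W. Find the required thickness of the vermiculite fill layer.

Model the wall as resistances in series:
R_aluminium = L/(kA) = 0.0046/(236×20) = 9.746×10^-7 K/W
R_outer film = 1/(h_o·A) = 1/(19×20) = 0.002632 K/W
Sum of the known resistances R_other = 0.002633 K/W
Required total resistance R_tot = ΔT/Q_allow = 325/58600 = 0.005546 K/W
R_vermiculite fill = R_tot − R_other = 0.002914 K/W
L = R·k·A = 0.002914×0.0788×20

L ≈ 4.59 mm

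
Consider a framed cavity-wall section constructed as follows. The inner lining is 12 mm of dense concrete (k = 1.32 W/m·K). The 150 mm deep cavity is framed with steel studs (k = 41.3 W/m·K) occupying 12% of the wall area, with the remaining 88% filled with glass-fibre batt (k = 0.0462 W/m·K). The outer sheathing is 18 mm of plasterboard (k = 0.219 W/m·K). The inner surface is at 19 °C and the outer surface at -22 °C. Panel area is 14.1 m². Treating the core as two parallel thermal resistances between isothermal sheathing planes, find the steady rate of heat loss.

Q ≈ 4770 W

Sheathing layers in series; stud and cavity paths in parallel between them.
R_inner = 0.012/(1.32×14.1) = 6.447×10^-4 K/W
R_stud  = 0.15/(41.3×0.12×14.1) = 0.002147 K/W
R_cav   = 0.15/(0.0462×0.88×14.1) = 0.2617 K/W
1/R_core = 1/R_stud + 1/R_cav → R_core = 0.002129 K/W
R_outer = 0.018/(0.219×14.1) = 0.005829 K/W
R_total = 0.008603 K/W
Q = ΔT/R_total = 41/0.008603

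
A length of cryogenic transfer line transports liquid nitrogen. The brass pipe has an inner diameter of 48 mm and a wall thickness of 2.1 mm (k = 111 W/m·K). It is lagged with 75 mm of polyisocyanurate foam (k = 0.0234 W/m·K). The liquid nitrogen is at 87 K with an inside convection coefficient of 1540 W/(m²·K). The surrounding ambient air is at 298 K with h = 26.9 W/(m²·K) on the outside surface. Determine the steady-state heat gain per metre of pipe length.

q′ ≈ 22.8 W/m

Per-layer cylindrical resistances, series-summed:
R_inner film = 1/(h_i·2πr₁L) = 1/(1540×2π×0.024×1) = 0.004306 K/W
R_brass pipe wall = ln(26.1/24)/(2π×111×1) = 1.203×10^-4 K/W
R_polyisocyanurate foam = ln(101.1/26.1)/(2π×0.0234×1) = 9.21 K/W
R_outer film = 1/(h_o·2πr_oL) = 1/(26.9×2π×0.1011×1) = 0.05852 K/W
R_total = 9.273 K/W
Q = ΔT/R_total = 211/9.273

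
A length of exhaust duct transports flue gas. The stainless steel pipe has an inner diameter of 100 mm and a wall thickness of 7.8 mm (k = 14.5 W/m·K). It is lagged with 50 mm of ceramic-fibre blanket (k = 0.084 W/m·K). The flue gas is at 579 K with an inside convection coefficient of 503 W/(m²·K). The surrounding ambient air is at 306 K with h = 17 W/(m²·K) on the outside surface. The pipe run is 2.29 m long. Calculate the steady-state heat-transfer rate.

For a radial system each layer contributes R = ln(r_out/r_in)/(2πkL); films add R = 1/(hA).
R_inner film = 1/(h_i·2πr₁L) = 1/(503×2π×0.05×2.29) = 0.002763 K/W
R_stainless steel pipe wall = ln(57.8/50)/(2π×14.5×2.29) = 6.948×10^-4 K/W
R_ceramic-fibre blanket = ln(107.8/57.8)/(2π×0.084×2.29) = 0.5157 K/W
R_outer film = 1/(h_o·2πr_oL) = 1/(17×2π×0.1078×2.29) = 0.03792 K/W
R_total = 0.5571 K/W
Q = ΔT/R_total = 273/0.5571

Q ≈ 490 W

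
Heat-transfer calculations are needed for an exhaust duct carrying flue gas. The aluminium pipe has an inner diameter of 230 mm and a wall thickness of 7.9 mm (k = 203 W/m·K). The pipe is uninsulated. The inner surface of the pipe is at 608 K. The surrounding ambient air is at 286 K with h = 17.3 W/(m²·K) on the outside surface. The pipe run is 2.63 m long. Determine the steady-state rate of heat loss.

Q ≈ 11300 W

Radial resistances (cylindrical: R_cond = ln(r_o/r_i)/(2πkL), R_conv = 1/(h·2πrL)):
R_aluminium pipe wall = ln(122.9/115)/(2π×203×2.63) = 1.981×10^-5 K/W
R_outer film = 1/(h_o·2πr_oL) = 1/(17.3×2π×0.1229×2.63) = 0.02846 K/W
R_total = 0.02848 K/W
Q = ΔT/R_total = 322/0.02848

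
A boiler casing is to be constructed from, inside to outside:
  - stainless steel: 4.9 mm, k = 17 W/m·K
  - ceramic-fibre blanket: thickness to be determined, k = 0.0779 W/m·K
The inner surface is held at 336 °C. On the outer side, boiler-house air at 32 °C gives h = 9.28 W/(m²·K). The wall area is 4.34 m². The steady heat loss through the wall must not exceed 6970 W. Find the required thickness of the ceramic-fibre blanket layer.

L ≈ 6.33 mm

Model the wall as resistances in series:
R_stainless steel = L/(kA) = 0.0049/(17×4.34) = 6.641×10^-5 K/W
R_outer film = 1/(h_o·A) = 1/(9.28×4.34) = 0.02483 K/W
Sum of the known resistances R_other = 0.0249 K/W
Required total resistance R_tot = ΔT/Q_allow = 304/6970 = 0.04362 K/W
R_ceramic-fibre blanket = R_tot − R_other = 0.01872 K/W
L = R·k·A = 0.01872×0.0779×4.34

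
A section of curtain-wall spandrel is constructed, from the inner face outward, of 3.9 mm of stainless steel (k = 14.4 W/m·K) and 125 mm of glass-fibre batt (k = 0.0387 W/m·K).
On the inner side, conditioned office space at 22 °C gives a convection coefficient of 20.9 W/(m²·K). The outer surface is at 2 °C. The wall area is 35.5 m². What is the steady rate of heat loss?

Using the resistance-network approach (series):
R_inner film = 1/(h_i·A) = 1/(20.9×35.5) = 0.001348 K/W
R_stainless steel = L/(kA) = 0.0039/(14.4×35.5) = 7.629×10^-6 K/W
R_glass-fibre batt = L/(kA) = 0.125/(0.0387×35.5) = 0.09099 K/W
R_total = 0.09234 K/W
Q = ΔT / R_total = 20 / 0.09234

Q ≈ 217 W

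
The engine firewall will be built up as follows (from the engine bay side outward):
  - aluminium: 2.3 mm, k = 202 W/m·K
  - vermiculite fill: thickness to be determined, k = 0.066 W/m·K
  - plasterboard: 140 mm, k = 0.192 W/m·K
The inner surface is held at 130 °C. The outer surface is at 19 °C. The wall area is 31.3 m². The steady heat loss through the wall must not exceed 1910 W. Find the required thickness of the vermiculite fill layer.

L ≈ 71.9 mm

Model the wall as resistances in series:
R_aluminium = L/(kA) = 0.0023/(202×31.3) = 3.638×10^-7 K/W
R_plasterboard = L/(kA) = 0.14/(0.192×31.3) = 0.0233 K/W
Sum of the known resistances R_other = 0.0233 K/W
Required total resistance R_tot = ΔT/Q_allow = 111/1910 = 0.05812 K/W
R_vermiculite fill = R_tot − R_other = 0.03482 K/W
L = R·k·A = 0.03482×0.066×31.3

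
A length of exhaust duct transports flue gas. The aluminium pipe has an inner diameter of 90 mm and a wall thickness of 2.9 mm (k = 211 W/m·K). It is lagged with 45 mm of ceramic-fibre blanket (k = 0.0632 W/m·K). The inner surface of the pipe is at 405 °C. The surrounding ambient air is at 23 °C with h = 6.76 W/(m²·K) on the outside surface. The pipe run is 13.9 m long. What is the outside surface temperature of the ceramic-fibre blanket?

Per-layer cylindrical resistances, series-summed:
R_aluminium pipe wall = ln(47.9/45)/(2π×211×13.9) = 3.389×10^-6 K/W
R_ceramic-fibre blanket = ln(92.9/47.9)/(2π×0.0632×13.9) = 0.12 K/W
R_outer film = 1/(h_o·2πr_oL) = 1/(6.76×2π×0.0929×13.9) = 0.01823 K/W
R_total = 0.1382 K/W
Q = ΔT/R_total = 382/0.1382
Q = 2760 W
T_interface = T_inner − Q·ΣR(inner→interface) = 405 − 2760×0.12

T ≈ 73.4 °C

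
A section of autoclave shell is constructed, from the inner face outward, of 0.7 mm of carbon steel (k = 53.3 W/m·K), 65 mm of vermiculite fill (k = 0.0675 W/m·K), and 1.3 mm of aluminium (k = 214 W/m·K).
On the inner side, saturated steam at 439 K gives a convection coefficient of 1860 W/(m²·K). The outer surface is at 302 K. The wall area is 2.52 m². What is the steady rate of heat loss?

Q ≈ 358 W

Treating each layer as a thermal resistance in series:
R_inner film = 1/(h_i·A) = 1/(1860×2.52) = 2.133×10^-4 K/W
R_carbon steel = L/(kA) = 0.0007/(53.3×2.52) = 5.212×10^-6 K/W
R_vermiculite fill = L/(kA) = 0.065/(0.0675×2.52) = 0.3821 K/W
R_aluminium = L/(kA) = 0.0013/(214×2.52) = 2.411×10^-6 K/W
R_total = 0.3823 K/W
Q = ΔT / R_total = 137 / 0.3823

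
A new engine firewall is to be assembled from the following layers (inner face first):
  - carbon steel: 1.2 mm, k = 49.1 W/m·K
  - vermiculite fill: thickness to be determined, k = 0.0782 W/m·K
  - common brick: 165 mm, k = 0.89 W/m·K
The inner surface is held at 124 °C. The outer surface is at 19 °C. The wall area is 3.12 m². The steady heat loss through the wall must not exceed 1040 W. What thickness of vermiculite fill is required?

Model the wall as resistances in series:
R_carbon steel = L/(kA) = 0.0012/(49.1×3.12) = 7.833×10^-6 K/W
R_common brick = L/(kA) = 0.165/(0.89×3.12) = 0.05942 K/W
Sum of the known resistances R_other = 0.05943 K/W
Required total resistance R_tot = ΔT/Q_allow = 105/1040 = 0.101 K/W
R_vermiculite fill = R_tot − R_other = 0.04153 K/W
L = R·k·A = 0.04153×0.0782×3.12

L ≈ 10.1 mm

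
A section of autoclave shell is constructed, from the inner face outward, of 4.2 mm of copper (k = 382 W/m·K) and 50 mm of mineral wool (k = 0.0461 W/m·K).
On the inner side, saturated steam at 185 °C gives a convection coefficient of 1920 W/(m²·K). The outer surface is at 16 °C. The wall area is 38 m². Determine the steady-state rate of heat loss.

Q ≈ 5920 W

Thermal resistances in series:
R_inner film = 1/(h_i·A) = 1/(1920×38) = 1.371×10^-5 K/W
R_copper = L/(kA) = 0.0042/(382×38) = 2.893×10^-7 K/W
R_mineral wool = L/(kA) = 0.05/(0.0461×38) = 0.02854 K/W
R_total = 0.02856 K/W
Q = ΔT / R_total = 169 / 0.02856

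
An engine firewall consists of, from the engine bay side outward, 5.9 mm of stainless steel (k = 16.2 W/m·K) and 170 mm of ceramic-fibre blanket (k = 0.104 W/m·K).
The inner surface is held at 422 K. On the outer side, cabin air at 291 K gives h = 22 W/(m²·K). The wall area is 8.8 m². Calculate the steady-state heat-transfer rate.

Thermal resistances in series:
R_stainless steel = L/(kA) = 0.0059/(16.2×8.8) = 4.139×10^-5 K/W
R_ceramic-fibre blanket = L/(kA) = 0.17/(0.104×8.8) = 0.1858 K/W
R_outer film = 1/(h_o·A) = 1/(22×8.8) = 0.005165 K/W
R_total = 0.191 K/W
Q = ΔT / R_total = 131 / 0.191

Q ≈ 686 W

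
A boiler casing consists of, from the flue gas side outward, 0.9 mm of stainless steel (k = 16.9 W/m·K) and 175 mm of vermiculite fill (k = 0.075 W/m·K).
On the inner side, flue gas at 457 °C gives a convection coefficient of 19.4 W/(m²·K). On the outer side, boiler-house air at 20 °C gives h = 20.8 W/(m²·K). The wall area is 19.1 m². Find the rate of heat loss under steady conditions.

Series thermal resistances:
R_inner film = 1/(h_i·A) = 1/(19.4×19.1) = 0.002699 K/W
R_stainless steel = L/(kA) = 0.0009/(16.9×19.1) = 2.788×10^-6 K/W
R_vermiculite fill = L/(kA) = 0.175/(0.075×19.1) = 0.1222 K/W
R_outer film = 1/(h_o·A) = 1/(20.8×19.1) = 0.002517 K/W
R_total = 0.1274 K/W
Q = ΔT / R_total = 437 / 0.1274

Q ≈ 3430 W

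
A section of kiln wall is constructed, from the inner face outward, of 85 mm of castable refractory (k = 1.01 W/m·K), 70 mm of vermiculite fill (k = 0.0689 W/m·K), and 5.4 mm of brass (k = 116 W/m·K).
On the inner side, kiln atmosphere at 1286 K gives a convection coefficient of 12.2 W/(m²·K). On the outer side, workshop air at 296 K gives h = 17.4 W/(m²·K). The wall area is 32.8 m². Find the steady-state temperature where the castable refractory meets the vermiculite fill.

T ≈ 1150 K

Treating each layer as a thermal resistance in series:
R_inner film = 1/(h_i·A) = 1/(12.2×32.8) = 0.002499 K/W
R_castable refractory = L/(kA) = 0.085/(1.01×32.8) = 0.002566 K/W
R_vermiculite fill = L/(kA) = 0.07/(0.0689×32.8) = 0.03097 K/W
R_brass = L/(kA) = 0.0054/(116×32.8) = 1.419×10^-6 K/W
R_outer film = 1/(h_o·A) = 1/(17.4×32.8) = 0.001752 K/W
R_total = 0.03779 K/W;  Q = ΔT/R_total = 990/0.03779 = 26200 W
T_interface = T_inner − Q·ΣR(inner→interface) = 1286 − 26200×0.005065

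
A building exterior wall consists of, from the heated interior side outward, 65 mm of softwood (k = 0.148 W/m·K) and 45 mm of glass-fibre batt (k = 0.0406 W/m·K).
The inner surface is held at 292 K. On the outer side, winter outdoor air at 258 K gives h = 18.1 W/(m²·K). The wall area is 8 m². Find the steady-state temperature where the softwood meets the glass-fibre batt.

T ≈ 283 K

Treating each layer as a thermal resistance in series:
R_softwood = L/(kA) = 0.065/(0.148×8) = 0.0549 K/W
R_glass-fibre batt = L/(kA) = 0.045/(0.0406×8) = 0.1385 K/W
R_outer film = 1/(h_o·A) = 1/(18.1×8) = 0.006906 K/W
R_total = 0.2004 K/W;  Q = ΔT/R_total = 34/0.2004 = 169.7 W
T_interface = T_inner − Q·ΣR(inner→interface) = 292 − 170×0.0549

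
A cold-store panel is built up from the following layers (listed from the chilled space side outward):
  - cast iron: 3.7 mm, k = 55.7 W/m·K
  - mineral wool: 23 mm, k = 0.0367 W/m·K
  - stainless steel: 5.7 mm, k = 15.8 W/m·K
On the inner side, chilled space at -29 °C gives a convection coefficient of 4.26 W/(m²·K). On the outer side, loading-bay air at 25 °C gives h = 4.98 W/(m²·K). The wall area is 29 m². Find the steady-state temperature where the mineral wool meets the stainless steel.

T ≈ 14.8 °C

Treating each layer as a thermal resistance in series:
R_inner film = 1/(h_i·A) = 1/(4.26×29) = 0.008095 K/W
R_cast iron = L/(kA) = 0.0037/(55.7×29) = 2.291×10^-6 K/W
R_mineral wool = L/(kA) = 0.023/(0.0367×29) = 0.02161 K/W
R_stainless steel = L/(kA) = 0.0057/(15.8×29) = 1.244×10^-5 K/W
R_outer film = 1/(h_o·A) = 1/(4.98×29) = 0.006924 K/W
R_total = 0.03664 K/W;  Q = ΔT/R_total = 54/0.03664 = 1474 W
T_interface = T_inner + Q·ΣR(inner→interface) = -29 + 1470×0.02971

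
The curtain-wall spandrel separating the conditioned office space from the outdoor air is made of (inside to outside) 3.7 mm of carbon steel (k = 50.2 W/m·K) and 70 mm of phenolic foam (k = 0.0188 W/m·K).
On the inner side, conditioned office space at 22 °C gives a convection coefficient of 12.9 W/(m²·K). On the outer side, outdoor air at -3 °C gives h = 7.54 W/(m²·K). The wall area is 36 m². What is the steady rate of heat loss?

Model the wall as resistances in series:
R_inner film = 1/(h_i·A) = 1/(12.9×36) = 0.002153 K/W
R_carbon steel = L/(kA) = 0.0037/(50.2×36) = 2.047×10^-6 K/W
R_phenolic foam = L/(kA) = 0.07/(0.0188×36) = 0.1034 K/W
R_outer film = 1/(h_o·A) = 1/(7.54×36) = 0.003684 K/W
R_total = 0.1093 K/W
Q = ΔT / R_total = 25 / 0.1093

Q ≈ 229 W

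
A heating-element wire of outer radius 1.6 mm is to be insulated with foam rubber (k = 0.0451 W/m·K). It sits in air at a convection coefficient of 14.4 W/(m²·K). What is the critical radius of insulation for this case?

r_cr ≈ 3.13 mm

For a cylinder r_cr = k/h = 0.0451/14.4
r_cr = 3.13 mm; since the bare radius (1.6 mm) is below r_cr, adding a thin layer of insulation will *increase* heat loss.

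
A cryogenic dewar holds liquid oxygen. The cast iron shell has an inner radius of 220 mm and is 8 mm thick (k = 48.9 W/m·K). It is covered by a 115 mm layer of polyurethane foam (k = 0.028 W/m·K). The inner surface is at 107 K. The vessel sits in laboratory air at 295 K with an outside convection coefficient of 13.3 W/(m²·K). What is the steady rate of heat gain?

Q ≈ 44.4 W

Radial (spherical) resistances in series:
R_cast iron shell = (1/0.22 − 1/0.228)/(4π×48.9) = 2.595×10^-4 K/W
R_polyurethane foam = (1/0.228 − 1/0.343)/(4π×0.028) = 4.179 K/W
R_outer film = 1/(h·4πr_o²) = 1/(13.3×4π×0.343²) = 0.05086 K/W
R_total = 4.23 K/W
Q = ΔT/R_total = 188/4.23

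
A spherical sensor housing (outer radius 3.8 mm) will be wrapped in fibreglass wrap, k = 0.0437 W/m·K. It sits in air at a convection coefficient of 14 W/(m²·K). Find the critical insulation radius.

For a sphere r_cr = 2k/h = 2×0.0437/14
r_cr = 6.24 mm; since the bare radius (3.8 mm) is below r_cr, adding a thin layer of insulation will *increase* heat loss.

r_cr ≈ 6.24 mm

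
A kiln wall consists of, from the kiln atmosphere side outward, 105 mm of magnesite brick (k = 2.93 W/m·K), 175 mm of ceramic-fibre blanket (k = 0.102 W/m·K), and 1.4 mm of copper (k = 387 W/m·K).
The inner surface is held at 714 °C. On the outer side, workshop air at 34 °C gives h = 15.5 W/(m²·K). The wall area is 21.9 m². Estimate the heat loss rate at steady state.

Model the wall as resistances in series:
R_magnesite brick = L/(kA) = 0.105/(2.93×21.9) = 0.001636 K/W
R_ceramic-fibre blanket = L/(kA) = 0.175/(0.102×21.9) = 0.07834 K/W
R_copper = L/(kA) = 0.0014/(387×21.9) = 1.652×10^-7 K/W
R_outer film = 1/(h_o·A) = 1/(15.5×21.9) = 0.002946 K/W
R_total = 0.08292 K/W
Q = ΔT / R_total = 680 / 0.08292

Q ≈ 8200 W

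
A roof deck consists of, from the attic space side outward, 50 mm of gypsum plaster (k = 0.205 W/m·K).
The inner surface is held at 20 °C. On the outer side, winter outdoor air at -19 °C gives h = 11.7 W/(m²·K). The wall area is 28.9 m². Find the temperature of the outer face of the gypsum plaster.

T ≈ -8.88 °C

Thermal resistances in series:
R_gypsum plaster = L/(kA) = 0.05/(0.205×28.9) = 0.00844 K/W
R_outer film = 1/(h_o·A) = 1/(11.7×28.9) = 0.002957 K/W
R_total = 0.0114 K/W;  Q = ΔT/R_total = 39/0.0114 = 3422 W
T_interface = T_inner − Q·ΣR(inner→interface) = 20 − 3420×0.00844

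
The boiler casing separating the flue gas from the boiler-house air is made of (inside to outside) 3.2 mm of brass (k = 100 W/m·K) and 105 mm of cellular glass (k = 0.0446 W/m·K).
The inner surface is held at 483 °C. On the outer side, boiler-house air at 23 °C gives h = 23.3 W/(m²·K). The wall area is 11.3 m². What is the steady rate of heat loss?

Using the resistance-network approach (series):
R_brass = L/(kA) = 0.0032/(100×11.3) = 2.832×10^-6 K/W
R_cellular glass = L/(kA) = 0.105/(0.0446×11.3) = 0.2083 K/W
R_outer film = 1/(h_o·A) = 1/(23.3×11.3) = 0.003798 K/W
R_total = 0.2121 K/W
Q = ΔT / R_total = 460 / 0.2121

Q ≈ 2170 W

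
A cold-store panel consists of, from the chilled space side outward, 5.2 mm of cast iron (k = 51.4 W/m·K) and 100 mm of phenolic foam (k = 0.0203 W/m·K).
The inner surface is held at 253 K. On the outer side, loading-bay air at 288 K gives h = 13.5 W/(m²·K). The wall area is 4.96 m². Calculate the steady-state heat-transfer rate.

Using the resistance-network approach (series):
R_cast iron = L/(kA) = 0.0052/(51.4×4.96) = 2.04×10^-5 K/W
R_phenolic foam = L/(kA) = 0.1/(0.0203×4.96) = 0.9932 K/W
R_outer film = 1/(h_o·A) = 1/(13.5×4.96) = 0.01493 K/W
R_total = 1.008 K/W
Q = ΔT / R_total = 35 / 1.008

Q ≈ 34.7 W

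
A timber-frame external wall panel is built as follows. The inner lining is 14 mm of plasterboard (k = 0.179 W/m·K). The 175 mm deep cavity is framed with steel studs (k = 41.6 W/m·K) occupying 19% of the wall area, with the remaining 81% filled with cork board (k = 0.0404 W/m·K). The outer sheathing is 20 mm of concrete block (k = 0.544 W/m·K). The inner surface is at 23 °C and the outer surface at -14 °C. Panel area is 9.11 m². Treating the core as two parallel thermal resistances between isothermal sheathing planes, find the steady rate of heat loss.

Sheathing layers in series; stud and cavity paths in parallel between them.
R_inner = 0.014/(0.179×9.11) = 0.008585 K/W
R_stud  = 0.175/(41.6×0.19×9.11) = 0.00243 K/W
R_cav   = 0.175/(0.0404×0.81×9.11) = 0.587 K/W
1/R_core = 1/R_stud + 1/R_cav → R_core = 0.00242 K/W
R_outer = 0.02/(0.544×9.11) = 0.004036 K/W
R_total = 0.01504 K/W
Q = ΔT/R_total = 37/0.01504

Q ≈ 2460 W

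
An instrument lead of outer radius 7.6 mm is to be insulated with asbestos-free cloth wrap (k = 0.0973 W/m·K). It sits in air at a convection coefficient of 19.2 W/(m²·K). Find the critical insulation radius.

For a cylinder r_cr = k/h = 0.0973/19.2
r_cr = 5.07 mm; since the bare radius (7.6 mm) is above r_cr, any added insulation will reduce heat loss.

r_cr ≈ 5.07 mm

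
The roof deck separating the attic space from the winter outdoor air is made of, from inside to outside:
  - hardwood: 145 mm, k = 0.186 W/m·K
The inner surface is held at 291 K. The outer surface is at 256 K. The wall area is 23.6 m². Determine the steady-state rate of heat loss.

Thermal resistances in series:
R_hardwood = L/(kA) = 0.145/(0.186×23.6) = 0.03303 K/W
R_total = 0.03303 K/W
Q = ΔT / R_total = 35 / 0.03303

Q ≈ 1060 W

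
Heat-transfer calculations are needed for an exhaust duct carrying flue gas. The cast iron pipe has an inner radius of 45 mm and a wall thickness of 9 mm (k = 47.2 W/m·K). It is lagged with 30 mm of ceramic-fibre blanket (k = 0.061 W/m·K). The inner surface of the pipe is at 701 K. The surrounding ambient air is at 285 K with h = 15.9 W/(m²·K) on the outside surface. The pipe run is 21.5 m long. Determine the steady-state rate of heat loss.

Treating each annulus and film as a series resistance:
R_cast iron pipe wall = ln(54/45)/(2π×47.2×21.5) = 2.859×10^-5 K/W
R_ceramic-fibre blanket = ln(84/54)/(2π×0.061×21.5) = 0.05362 K/W
R_outer film = 1/(h_o·2πr_oL) = 1/(15.9×2π×0.084×21.5) = 0.005542 K/W
R_total = 0.05919 K/W
Q = ΔT/R_total = 416/0.05919

Q ≈ 7030 W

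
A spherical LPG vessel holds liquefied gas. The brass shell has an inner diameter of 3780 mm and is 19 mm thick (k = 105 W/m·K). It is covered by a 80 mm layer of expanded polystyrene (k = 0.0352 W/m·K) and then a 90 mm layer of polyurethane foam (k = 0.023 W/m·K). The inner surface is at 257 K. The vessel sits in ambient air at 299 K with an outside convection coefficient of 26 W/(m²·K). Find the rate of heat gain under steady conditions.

Q ≈ 340 W

Radial (spherical) resistances in series:
R_brass shell = (1/1.89 − 1/1.909)/(4π×105) = 3.991×10^-6 K/W
R_expanded polystyrene = (1/1.909 − 1/1.989)/(4π×0.0352) = 0.04763 K/W
R_polyurethane foam = (1/1.989 − 1/2.079)/(4π×0.023) = 0.0753 K/W
R_outer film = 1/(h·4πr_o²) = 1/(26×4π×2.079²) = 7.081×10^-4 K/W
R_total = 0.1236 K/W
Q = ΔT/R_total = 42/0.1236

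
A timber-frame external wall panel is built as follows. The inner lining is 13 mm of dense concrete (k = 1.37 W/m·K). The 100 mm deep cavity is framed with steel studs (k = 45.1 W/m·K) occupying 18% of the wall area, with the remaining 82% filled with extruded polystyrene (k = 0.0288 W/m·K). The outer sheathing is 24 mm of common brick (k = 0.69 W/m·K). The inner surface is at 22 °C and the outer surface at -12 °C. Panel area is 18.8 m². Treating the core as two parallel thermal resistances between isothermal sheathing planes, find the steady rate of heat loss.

Sheathing layers in series; stud and cavity paths in parallel between them.
R_inner = 0.013/(1.37×18.8) = 5.047×10^-4 K/W
R_stud  = 0.1/(45.1×0.18×18.8) = 6.552×10^-4 K/W
R_cav   = 0.1/(0.0288×0.82×18.8) = 0.2252 K/W
1/R_core = 1/R_stud + 1/R_cav → R_core = 6.533×10^-4 K/W
R_outer = 0.024/(0.69×18.8) = 0.00185 K/W
R_total = 0.003008 K/W
Q = ΔT/R_total = 34/0.003008

Q ≈ 11300 W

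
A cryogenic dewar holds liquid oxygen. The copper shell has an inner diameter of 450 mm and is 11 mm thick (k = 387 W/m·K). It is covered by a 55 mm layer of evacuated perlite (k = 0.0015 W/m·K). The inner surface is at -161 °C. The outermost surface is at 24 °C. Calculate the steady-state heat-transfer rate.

Q ≈ 4.35 W

Radial (spherical) resistances in series:
R_copper shell = (1/0.225 − 1/0.236)/(4π×387) = 4.26×10^-5 K/W
R_evacuated perlite = (1/0.236 − 1/0.291)/(4π×0.0015) = 42.49 K/W
R_total = 42.49 K/W
Q = ΔT/R_total = 185/42.49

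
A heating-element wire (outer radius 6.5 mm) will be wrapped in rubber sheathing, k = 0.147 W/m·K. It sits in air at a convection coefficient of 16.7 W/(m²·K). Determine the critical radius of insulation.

r_cr ≈ 8.8 mm

For a cylinder r_cr = k/h = 0.147/16.7
r_cr = 8.8 mm; since the bare radius (6.5 mm) is below r_cr, adding a thin layer of insulation will *increase* heat loss.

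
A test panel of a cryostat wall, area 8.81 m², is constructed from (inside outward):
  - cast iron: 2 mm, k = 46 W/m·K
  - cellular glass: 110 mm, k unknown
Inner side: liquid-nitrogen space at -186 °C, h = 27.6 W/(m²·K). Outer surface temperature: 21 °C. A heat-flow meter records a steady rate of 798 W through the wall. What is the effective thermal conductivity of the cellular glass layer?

Thermal resistances in series:
R_inner film = 1/(h_i·A) = 1/(27.6×8.81) = 0.004113 K/W
R_cast iron = L/(kA) = 0.002/(46×8.81) = 4.935×10^-6 K/W
Sum of known resistances R_other = 0.004118 K/W
Total R = ΔT/Q = 207/798 = 0.2594 K/W
R_cellular glass = R_total − R_other = 0.2553 K/W
k = L/(R·A) = 0.11/(0.2553×8.81)

k ≈ 0.0489 W/(m·K)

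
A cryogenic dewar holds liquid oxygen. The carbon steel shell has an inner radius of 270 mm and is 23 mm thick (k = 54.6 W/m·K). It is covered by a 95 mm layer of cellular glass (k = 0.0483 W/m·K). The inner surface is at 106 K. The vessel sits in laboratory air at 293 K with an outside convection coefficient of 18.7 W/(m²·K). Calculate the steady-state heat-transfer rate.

Q ≈ 133 W

Radial (spherical) resistances in series:
R_carbon steel shell = (1/0.27 − 1/0.293)/(4π×54.6) = 4.237×10^-4 K/W
R_cellular glass = (1/0.293 − 1/0.388)/(4π×0.0483) = 1.377 K/W
R_outer film = 1/(h·4πr_o²) = 1/(18.7×4π×0.388²) = 0.02827 K/W
R_total = 1.405 K/W
Q = ΔT/R_total = 187/1.405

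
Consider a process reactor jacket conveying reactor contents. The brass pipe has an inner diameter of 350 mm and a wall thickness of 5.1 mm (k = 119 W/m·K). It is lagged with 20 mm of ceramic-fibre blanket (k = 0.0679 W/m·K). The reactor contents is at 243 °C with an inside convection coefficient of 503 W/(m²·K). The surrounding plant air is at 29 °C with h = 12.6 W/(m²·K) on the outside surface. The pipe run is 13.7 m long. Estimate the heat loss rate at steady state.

Q ≈ 9400 W

Per-layer cylindrical resistances, series-summed:
R_inner film = 1/(h_i·2πr₁L) = 1/(503×2π×0.175×13.7) = 1.32×10^-4 K/W
R_brass pipe wall = ln(180.1/175)/(2π×119×13.7) = 2.804×10^-6 K/W
R_ceramic-fibre blanket = ln(200.1/180.1)/(2π×0.0679×13.7) = 0.01802 K/W
R_outer film = 1/(h_o·2πr_oL) = 1/(12.6×2π×0.2001×13.7) = 0.004608 K/W
R_total = 0.02276 K/W
Q = ΔT/R_total = 214/0.02276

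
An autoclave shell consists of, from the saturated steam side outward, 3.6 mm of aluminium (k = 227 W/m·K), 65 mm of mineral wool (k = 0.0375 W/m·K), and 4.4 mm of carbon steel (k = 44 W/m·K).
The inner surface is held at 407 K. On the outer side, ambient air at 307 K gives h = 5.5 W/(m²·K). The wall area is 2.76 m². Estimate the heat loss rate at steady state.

Using the resistance-network approach (series):
R_aluminium = L/(kA) = 0.0036/(227×2.76) = 5.746×10^-6 K/W
R_mineral wool = L/(kA) = 0.065/(0.0375×2.76) = 0.628 K/W
R_carbon steel = L/(kA) = 0.0044/(44×2.76) = 3.623×10^-5 K/W
R_outer film = 1/(h_o·A) = 1/(5.5×2.76) = 0.06588 K/W
R_total = 0.6939 K/W
Q = ΔT / R_total = 100 / 0.6939

Q ≈ 144 W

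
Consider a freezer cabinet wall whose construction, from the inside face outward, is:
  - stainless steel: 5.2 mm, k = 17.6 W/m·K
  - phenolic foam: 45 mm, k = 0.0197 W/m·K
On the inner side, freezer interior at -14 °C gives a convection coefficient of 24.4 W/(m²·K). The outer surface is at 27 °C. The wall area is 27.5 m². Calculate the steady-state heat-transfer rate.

Model the wall as resistances in series:
R_inner film = 1/(h_i·A) = 1/(24.4×27.5) = 0.00149 K/W
R_stainless steel = L/(kA) = 0.0052/(17.6×27.5) = 1.074×10^-5 K/W
R_phenolic foam = L/(kA) = 0.045/(0.0197×27.5) = 0.08306 K/W
R_total = 0.08457 K/W
Q = ΔT / R_total = 41 / 0.08457

Q ≈ 485 W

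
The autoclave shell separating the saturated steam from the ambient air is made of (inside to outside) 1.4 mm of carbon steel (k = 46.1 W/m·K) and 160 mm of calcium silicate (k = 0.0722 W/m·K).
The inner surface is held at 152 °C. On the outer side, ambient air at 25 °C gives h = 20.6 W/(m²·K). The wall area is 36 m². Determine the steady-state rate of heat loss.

Thermal resistances in series:
R_carbon steel = L/(kA) = 0.0014/(46.1×36) = 8.436×10^-7 K/W
R_calcium silicate = L/(kA) = 0.16/(0.0722×36) = 0.06156 K/W
R_outer film = 1/(h_o·A) = 1/(20.6×36) = 0.001348 K/W
R_total = 0.06291 K/W
Q = ΔT / R_total = 127 / 0.06291

Q ≈ 2020 W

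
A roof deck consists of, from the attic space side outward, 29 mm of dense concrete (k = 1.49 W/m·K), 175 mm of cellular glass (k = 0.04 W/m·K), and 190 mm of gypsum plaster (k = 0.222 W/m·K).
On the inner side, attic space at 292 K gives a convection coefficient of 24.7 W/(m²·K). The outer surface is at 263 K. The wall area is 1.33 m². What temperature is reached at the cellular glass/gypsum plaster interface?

T ≈ 268 K

Treating each layer as a thermal resistance in series:
R_inner film = 1/(h_i·A) = 1/(24.7×1.33) = 0.03044 K/W
R_dense concrete = L/(kA) = 0.029/(1.49×1.33) = 0.01463 K/W
R_cellular glass = L/(kA) = 0.175/(0.04×1.33) = 3.289 K/W
R_gypsum plaster = L/(kA) = 0.19/(0.222×1.33) = 0.6435 K/W
R_total = 3.978 K/W;  Q = ΔT/R_total = 29/3.978 = 7.29 W
T_interface = T_inner − Q·ΣR(inner→interface) = 292 − 7.29×3.335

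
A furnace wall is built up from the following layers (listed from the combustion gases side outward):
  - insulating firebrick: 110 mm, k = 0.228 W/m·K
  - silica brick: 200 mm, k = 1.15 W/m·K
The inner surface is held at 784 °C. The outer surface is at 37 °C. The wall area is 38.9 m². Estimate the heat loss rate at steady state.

Treating each layer as a thermal resistance in series:
R_insulating firebrick = L/(kA) = 0.11/(0.228×38.9) = 0.0124 K/W
R_silica brick = L/(kA) = 0.2/(1.15×38.9) = 0.004471 K/W
R_total = 0.01687 K/W
Q = ΔT / R_total = 747 / 0.01687

Q ≈ 44300 W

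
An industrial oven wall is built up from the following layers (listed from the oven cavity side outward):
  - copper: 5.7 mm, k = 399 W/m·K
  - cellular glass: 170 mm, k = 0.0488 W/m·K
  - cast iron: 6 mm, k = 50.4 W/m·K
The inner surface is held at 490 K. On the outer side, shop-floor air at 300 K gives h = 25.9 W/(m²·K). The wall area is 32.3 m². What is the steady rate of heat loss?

Treating each layer as a thermal resistance in series:
R_copper = L/(kA) = 0.0057/(399×32.3) = 4.423×10^-7 K/W
R_cellular glass = L/(kA) = 0.17/(0.0488×32.3) = 0.1079 K/W
R_cast iron = L/(kA) = 0.006/(50.4×32.3) = 3.686×10^-6 K/W
R_outer film = 1/(h_o·A) = 1/(25.9×32.3) = 0.001195 K/W
R_total = 0.1091 K/W
Q = ΔT / R_total = 190 / 0.1091

Q ≈ 1740 W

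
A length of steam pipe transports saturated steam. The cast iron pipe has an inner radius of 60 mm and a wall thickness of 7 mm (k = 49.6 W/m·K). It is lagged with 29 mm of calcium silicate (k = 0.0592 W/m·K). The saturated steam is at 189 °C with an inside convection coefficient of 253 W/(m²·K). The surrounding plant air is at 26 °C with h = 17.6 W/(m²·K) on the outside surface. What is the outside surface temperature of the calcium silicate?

Treating each annulus and film as a series resistance:
R_inner film = 1/(h_i·2πr₁L) = 1/(253×2π×0.06×1) = 0.01048 K/W
R_cast iron pipe wall = ln(67/60)/(2π×49.6×1) = 3.541×10^-4 K/W
R_calcium silicate = ln(96/67)/(2π×0.0592×1) = 0.9669 K/W
R_outer film = 1/(h_o·2πr_oL) = 1/(17.6×2π×0.096×1) = 0.0942 K/W
R_total = 1.072 K/W
Q = ΔT/R_total = 163/1.072
Q = 152 W/m
T_interface = T_inner − Q·ΣR(inner→interface) = 189 − 152×0.9777

T ≈ 40.3 °C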